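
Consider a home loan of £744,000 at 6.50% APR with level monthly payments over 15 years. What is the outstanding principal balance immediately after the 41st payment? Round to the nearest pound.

£631,813

With monthly rate i = 6.5%/12 = 0.0054167, the balance after k of n payments is P · [(1+i)^n − (1+i)^k] / [(1+i)^n − 1].
(1+0.0054167)^180 = 2.64420082 and (1+0.0054167)^41 = 1.24792731, so the balance is 744,000 × (2.64420082 − 1.24792731) / (2.64420082 − 1) = £631,813.02.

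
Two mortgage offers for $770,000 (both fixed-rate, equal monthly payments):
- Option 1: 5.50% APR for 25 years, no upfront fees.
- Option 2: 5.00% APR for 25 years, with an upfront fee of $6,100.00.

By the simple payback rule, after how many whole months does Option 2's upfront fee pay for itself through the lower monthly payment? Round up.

Option 1: monthly rate = 5.5%/12 = 0.0045833; payment = 770,000 × 0.0045833 / (1 − (1+0.0045833)^−300) = $4,728.47.
Option 2: at 5.00% the monthly rate is 0.0041667, so the payment is 770,000 × 0.0041667 / (1 − 1.0041667^−300) = $4,501.34.
Monthly savings = $4,728.47 − $4,501.34 = $227.13.
Break-even = $6,100.00 / $227.13 = 26.86 → 27 months.

27 months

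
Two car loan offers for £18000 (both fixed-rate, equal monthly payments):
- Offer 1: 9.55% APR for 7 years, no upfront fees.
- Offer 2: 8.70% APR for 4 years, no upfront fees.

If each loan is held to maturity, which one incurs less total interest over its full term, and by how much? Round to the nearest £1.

Offer 2 by £3,373

Offer 1: at 9.55% the monthly rate is 0.0079583, so the payment is 18,000 × 0.0079583 / (1 − 1.0079583^−84) = £294.65.
Total interest on Offer 1 = 84 × £294.65 − £18,000 = £6,750.60.
Offer 2: monthly rate = 8.7%/12 = 0.0072500; payment = 18,000 × 0.0072500 / (1 − (1+0.0072500)^−48) = £445.37.
Total interest on Offer 2 = 48 × £445.37 − £18,000 = £3,377.76.
Offer 2 is lower by £3,372.84.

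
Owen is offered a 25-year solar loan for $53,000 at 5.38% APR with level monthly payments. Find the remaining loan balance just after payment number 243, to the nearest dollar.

$16,149

With monthly rate i = 5.38%/12 = 0.0044833, the balance after k of n payments is P · [(1+i)^n − (1+i)^k] / [(1+i)^n − 1].
(1+0.0044833)^300 = 3.82666604 and (1+0.0044833)^243 = 2.96540937, so the balance is 53,000 × (3.82666604 − 2.96540937) / (3.82666604 − 1) = $16,148.57.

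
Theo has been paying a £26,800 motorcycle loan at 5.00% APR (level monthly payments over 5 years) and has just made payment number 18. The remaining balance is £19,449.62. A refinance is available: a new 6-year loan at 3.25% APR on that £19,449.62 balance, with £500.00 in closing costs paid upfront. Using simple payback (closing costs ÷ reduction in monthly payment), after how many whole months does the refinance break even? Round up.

3 months

Current payment = 26,800 × 5%/12 / (1 − (1+0.0041667)^−60) = £505.75.
Refinanced payment = 19,449.62 × 0.0027083 / (1 − (1+0.0027083)^−72) = £297.69.
Monthly savings = £505.75 − £297.69 = £208.06.
Break-even = £500.00 / £208.06 = 2.40 → 3 months.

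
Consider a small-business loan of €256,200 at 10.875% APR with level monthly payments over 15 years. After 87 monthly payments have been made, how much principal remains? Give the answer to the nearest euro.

€181,208

With monthly rate i = 10.875%/12 = 0.0090625, the balance after k of n payments is P · [(1+i)^n − (1+i)^k] / [(1+i)^n − 1].
(1+0.0090625)^180 = 5.07284982 and (1+0.0090625)^87 = 2.19215775, so the balance is 256,200 × (5.07284982 − 2.19215775) / (5.07284982 − 1) = €181,208.08.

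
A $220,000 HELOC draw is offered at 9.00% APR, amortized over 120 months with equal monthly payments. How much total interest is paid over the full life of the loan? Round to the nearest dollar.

$114,424

Monthly rate = 9%/12 = 0.0075000; payment = 220,000 × 0.0075000 / (1 − (1+0.0075000)^−120) = $2,786.87.
Total paid = 120 × $2,786.87 = $334,424.40; interest = $334,424.40 − $220,000 = $114,424.40.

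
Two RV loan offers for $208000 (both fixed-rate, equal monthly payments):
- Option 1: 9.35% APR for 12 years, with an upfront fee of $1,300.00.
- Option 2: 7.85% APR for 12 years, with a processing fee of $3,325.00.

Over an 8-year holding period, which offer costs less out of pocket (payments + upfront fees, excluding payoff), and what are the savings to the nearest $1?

Option 1: at 9.35% the monthly rate is 0.0077917, so the payment is 208,000 × 0.0077917 / (1 − 1.0077917^−144) = $2,408.29.
Option 2: monthly rate = 7.85%/12 = 0.0065417; payment = 208,000 × 0.0065417 / (1 − (1+0.0065417)^−144) = $2,234.43.
Over 96 months: Option 1 costs 96 × $2,408.29 + $1,300.00 = $232,495.84; Option 2 costs 96 × $2,234.43 + $3,325.00 = $217,830.28.
Option 2 is cheaper by $232,495.84 − $217,830.28 = $14,665.56.

Option 2 by $14,666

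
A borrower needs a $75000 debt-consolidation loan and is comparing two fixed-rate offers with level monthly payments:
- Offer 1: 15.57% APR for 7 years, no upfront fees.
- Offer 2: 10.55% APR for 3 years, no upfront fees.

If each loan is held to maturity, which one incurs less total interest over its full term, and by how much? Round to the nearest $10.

Offer 2 by $35,770

Offer 1: monthly rate = 15.57%/12 = 0.0129750; payment = 75,000 × 0.0129750 / (1 − (1+0.0129750)^−84) = $1,471.35.
Total interest on Offer 1 = 84 × $1,471.35 − $75,000 = $48,593.40.
Offer 2: at 10.55% the monthly rate is 0.0087917, so the payment is 75,000 × 0.0087917 / (1 − 1.0087917^−36) = $2,439.45.
Total interest on Offer 2 = 36 × $2,439.45 − $75,000 = $12,820.20.
Offer 2 is lower by $35,773.20.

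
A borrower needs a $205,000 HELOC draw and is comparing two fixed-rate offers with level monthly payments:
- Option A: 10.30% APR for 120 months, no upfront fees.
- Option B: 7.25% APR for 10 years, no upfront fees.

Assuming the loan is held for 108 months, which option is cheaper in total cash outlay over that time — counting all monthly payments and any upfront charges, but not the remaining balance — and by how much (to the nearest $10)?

Option B by $36,350

Option A: monthly rate = 10.3%/12 = 0.0085833; payment = 205,000 × 0.0085833 / (1 − (1+0.0085833)^−120) = $2,743.26.
Option B: at 7.25% the monthly rate is 0.0060417, so the payment is 205,000 × 0.0060417 / (1 − 1.0060417^−120) = $2,406.72.
Over 108 months: Option A costs 108 × $2,743.26 = $296,272.08; Option B costs 108 × $2,406.72 = $259,925.76.
Option B is cheaper by $296,272.08 − $259,925.76 = $36,346.32.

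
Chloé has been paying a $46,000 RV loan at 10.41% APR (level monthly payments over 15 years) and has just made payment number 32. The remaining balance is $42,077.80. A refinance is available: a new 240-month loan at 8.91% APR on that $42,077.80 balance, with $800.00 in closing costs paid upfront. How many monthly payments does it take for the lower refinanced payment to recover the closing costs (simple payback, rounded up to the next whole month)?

Current payment = 46,000 × 10.41%/12 / (1 − (1+0.0086750)^−180) = $505.92.
Refinanced payment = 42,077.80 × 0.0074250 / (1 − (1+0.0074250)^−240) = $376.15.
Monthly savings = $505.92 − $376.15 = $129.77.
Break-even = $800.00 / $129.77 = 6.16 → 7 months.

7 months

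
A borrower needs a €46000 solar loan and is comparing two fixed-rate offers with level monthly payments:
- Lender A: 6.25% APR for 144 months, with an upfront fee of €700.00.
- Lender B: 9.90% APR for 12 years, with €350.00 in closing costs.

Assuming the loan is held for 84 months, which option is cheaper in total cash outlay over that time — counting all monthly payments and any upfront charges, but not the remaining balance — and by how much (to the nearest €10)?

Lender A: at 6.25% the monthly rate is 0.0052083, so the payment is 46,000 × 0.0052083 / (1 − 1.0052083^−144) = €454.86.
Lender B: monthly rate = 9.9%/12 = 0.0082500; payment = 46,000 × 0.0082500 / (1 − (1+0.0082500)^−144) = €547.08.
Over 84 months: Lender A costs 84 × €454.86 + €700.00 = €38,908.24; Lender B costs 84 × €547.08 + €350.00 = €46,304.72.
Lender A is cheaper by €46,304.72 − €38,908.24 = €7,396.48.

Lender A by €7,400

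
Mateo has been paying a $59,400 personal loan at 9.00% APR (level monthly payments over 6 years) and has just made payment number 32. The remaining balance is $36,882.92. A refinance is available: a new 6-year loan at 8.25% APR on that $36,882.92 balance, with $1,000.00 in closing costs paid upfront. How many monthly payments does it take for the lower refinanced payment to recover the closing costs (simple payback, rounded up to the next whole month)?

Current payment = 59,400 × 9%/12 / (1 − (1+0.0075000)^−72) = $1,070.72.
Refinanced payment = 36,882.92 × 0.0068750 / (1 − (1+0.0068750)^−72) = $651.19.
Monthly savings = $1,070.72 − $651.19 = $419.53.
Break-even = $1,000.00 / $419.53 = 2.38 → 3 months.

3 months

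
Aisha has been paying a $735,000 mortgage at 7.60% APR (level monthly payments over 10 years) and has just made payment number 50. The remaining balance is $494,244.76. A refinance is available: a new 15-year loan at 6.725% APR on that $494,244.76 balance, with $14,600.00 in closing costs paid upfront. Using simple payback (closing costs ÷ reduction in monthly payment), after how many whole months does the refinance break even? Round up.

4 months

Current payment = 735,000 × 7.6%/12 / (1 − (1+0.0063333)^−120) = $8,762.99.
Refinanced payment = 494,244.76 × 0.0056042 / (1 − (1+0.0056042)^−180) = $4,366.77.
Monthly savings = $8,762.99 − $4,366.77 = $4,396.22.
Break-even = $14,600.00 / $4,396.22 = 3.32 → 4 months.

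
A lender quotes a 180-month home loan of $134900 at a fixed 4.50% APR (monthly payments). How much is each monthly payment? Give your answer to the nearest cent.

At 4.50% the monthly rate is 0.0037500, so the payment is 134,900 × 0.0037500 / (1 − 1.0037500^−180) = $1,031.98.

$1,031.98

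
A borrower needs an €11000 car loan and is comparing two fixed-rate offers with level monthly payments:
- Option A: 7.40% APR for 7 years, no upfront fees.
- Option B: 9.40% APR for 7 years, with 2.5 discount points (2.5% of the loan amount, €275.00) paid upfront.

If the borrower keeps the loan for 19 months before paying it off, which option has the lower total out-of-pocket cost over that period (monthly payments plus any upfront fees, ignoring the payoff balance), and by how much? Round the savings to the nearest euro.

Option A: at 7.40% the monthly rate is 0.0061667, so the payment is 11,000 × 0.0061667 / (1 − 1.0061667^−84) = €168.18.
Option B: at 9.40% the monthly rate is 0.0078333, so the payment is 11,000 × 0.0078333 / (1 − 1.0078333^−84) = €179.22.
Over 19 months: Option A costs 19 × €168.18 = €3,195.42; Option B costs 19 × €179.22 + €275.00 = €3,680.18.
Option A is cheaper by €3,680.18 − €3,195.42 = €484.76.

Option A by €485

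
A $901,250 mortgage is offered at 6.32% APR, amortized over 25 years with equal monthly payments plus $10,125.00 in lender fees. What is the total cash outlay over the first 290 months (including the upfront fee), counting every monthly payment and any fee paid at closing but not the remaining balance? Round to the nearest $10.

Monthly rate = 6.32%/12 = 0.0052667; payment = 901,250 × 0.0052667 / (1 − (1+0.0052667)^−300) = $5,984.33.
Total outlay = 290 × $5,984.33 + $10,125.00 = $1,745,580.70.

$1,745,580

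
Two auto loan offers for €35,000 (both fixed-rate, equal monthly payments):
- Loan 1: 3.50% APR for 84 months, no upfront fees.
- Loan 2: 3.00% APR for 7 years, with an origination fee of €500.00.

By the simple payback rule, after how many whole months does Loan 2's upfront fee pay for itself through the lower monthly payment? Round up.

64 months

Loan 1: at 3.50% the monthly rate is 0.0029167, so the payment is 35,000 × 0.0029167 / (1 − 1.0029167^−84) = €470.39.
Loan 2: monthly rate = 3%/12 = 0.0025000; payment = 35,000 × 0.0025000 / (1 − (1+0.0025000)^−84) = €462.47.
Monthly savings = €470.39 − €462.47 = €7.92.
Break-even = €500.00 / €7.92 = 63.13 → 64 months.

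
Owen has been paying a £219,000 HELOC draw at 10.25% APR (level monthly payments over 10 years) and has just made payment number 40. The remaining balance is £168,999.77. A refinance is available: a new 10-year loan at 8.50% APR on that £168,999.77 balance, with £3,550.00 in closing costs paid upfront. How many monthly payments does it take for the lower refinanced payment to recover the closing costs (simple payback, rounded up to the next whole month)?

Current payment = 219,000 × 10.25%/12 / (1 − (1+0.0085417)^−120) = £2,924.50.
Refinanced payment = 168,999.77 × 0.0070833 / (1 − (1+0.0070833)^−120) = £2,095.36.
Monthly savings = £2,924.50 − £2,095.36 = £829.14.
Break-even = £3,550.00 / £829.14 = 4.28 → 5 months.

5 months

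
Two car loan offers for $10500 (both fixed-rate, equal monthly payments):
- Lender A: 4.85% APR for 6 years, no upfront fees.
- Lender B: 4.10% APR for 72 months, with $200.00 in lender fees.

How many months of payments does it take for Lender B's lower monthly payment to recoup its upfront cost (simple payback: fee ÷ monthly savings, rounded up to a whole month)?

56 months

Lender A: monthly rate = 4.85%/12 = 0.0040417; payment = 10,500 × 0.0040417 / (1 − (1+0.0040417)^−72) = $168.37.
Lender B: at 4.10% the monthly rate is 0.0034167, so the payment is 10,500 × 0.0034167 / (1 − 1.0034167^−72) = $164.75.
Monthly savings = $168.37 − $164.75 = $3.62.
Break-even = $200.00 / $3.62 = 55.25 → 56 months.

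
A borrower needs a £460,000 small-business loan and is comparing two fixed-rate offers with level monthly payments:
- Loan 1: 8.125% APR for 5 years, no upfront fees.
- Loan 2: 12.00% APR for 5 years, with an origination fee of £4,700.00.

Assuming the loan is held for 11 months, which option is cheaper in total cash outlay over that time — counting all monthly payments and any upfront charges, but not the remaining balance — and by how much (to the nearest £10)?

Loan 1: at 8.125% the monthly rate is 0.0067708, so the payment is 460,000 × 0.0067708 / (1 − 1.0067708^−60) = £9,354.68.
Loan 2: monthly rate = 12%/12 = 0.0100000; payment = 460,000 × 0.0100000 / (1 − (1+0.0100000)^−60) = £10,232.45.
Over 11 months: Loan 1 costs 11 × £9,354.68 = £102,901.48; Loan 2 costs 11 × £10,232.45 + £4,700.00 = £117,256.95.
Loan 1 is cheaper by £117,256.95 − £102,901.48 = £14,355.47.

Loan 1 by £14,360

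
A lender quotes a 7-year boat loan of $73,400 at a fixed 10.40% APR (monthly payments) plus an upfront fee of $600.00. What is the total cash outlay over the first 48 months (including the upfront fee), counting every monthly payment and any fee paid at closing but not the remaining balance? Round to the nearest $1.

$59,820

At 10.40% the monthly rate is 0.0086667, so the payment is 73,400 × 0.0086667 / (1 − 1.0086667^−84) = $1,233.75.
Total outlay = 48 × $1,233.75 + $600.00 = $59,820.00.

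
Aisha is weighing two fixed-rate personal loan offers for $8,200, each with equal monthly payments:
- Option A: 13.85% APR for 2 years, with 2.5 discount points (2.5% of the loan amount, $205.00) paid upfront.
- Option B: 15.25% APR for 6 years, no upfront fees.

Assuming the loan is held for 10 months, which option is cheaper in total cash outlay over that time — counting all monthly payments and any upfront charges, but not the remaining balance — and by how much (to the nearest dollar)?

Option A: at 13.85% the monthly rate is 0.0115417, so the payment is 8,200 × 0.0115417 / (1 − 1.0115417^−24) = $393.12.
Option B: monthly rate = 15.25%/12 = 0.0127083; payment = 8,200 × 0.0127083 / (1 − (1+0.0127083)^−72) = $174.50.
Over 10 months: Option A costs 10 × $393.12 + $205.00 = $4,136.20; Option B costs 10 × $174.50 = $1,745.00.
Option B is cheaper by $4,136.20 − $1,745.00 = $2,391.20.

Option B by $2,391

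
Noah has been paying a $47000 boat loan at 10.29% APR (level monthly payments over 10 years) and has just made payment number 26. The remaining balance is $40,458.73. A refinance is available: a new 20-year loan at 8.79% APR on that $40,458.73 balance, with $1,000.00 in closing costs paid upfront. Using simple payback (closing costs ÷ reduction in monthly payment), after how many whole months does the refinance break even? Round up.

Current payment = 47,000 × 10.29%/12 / (1 − (1+0.0085750)^−120) = $628.68.
Refinanced payment = 40,458.73 × 0.0073250 / (1 − (1+0.0073250)^−240) = $358.57.
Monthly savings = $628.68 − $358.57 = $270.11.
Break-even = $1,000.00 / $270.11 = 3.70 → 4 months.

4 months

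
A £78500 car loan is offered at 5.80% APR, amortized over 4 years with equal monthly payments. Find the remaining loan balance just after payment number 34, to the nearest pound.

With monthly rate i = 5.8%/12 = 0.0048333, the balance after k of n payments is P · [(1+i)^n − (1+i)^k] / [(1+i)^n − 1].
(1+0.0048333)^48 = 1.26041513 and (1+0.0048333)^34 = 1.17814064, so the balance is 78,500 × (1.26041513 − 1.17814064) / (1.26041513 − 1) = £24,800.97.

£24,801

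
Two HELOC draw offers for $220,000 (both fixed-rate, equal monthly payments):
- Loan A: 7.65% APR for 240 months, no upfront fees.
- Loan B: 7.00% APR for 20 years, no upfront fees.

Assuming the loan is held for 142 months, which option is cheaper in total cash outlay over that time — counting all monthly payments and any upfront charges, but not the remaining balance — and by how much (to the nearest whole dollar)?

Loan A: monthly rate = 7.65%/12 = 0.0063750; payment = 220,000 × 0.0063750 / (1 − (1+0.0063750)^−240) = $1,792.54.
Loan B: at 7.00% the monthly rate is 0.0058333, so the payment is 220,000 × 0.0058333 / (1 − 1.0058333^−240) = $1,705.66.
Over 142 months: Loan A costs 142 × $1,792.54 = $254,540.68; Loan B costs 142 × $1,705.66 = $242,203.72.
Loan B is cheaper by $254,540.68 − $242,203.72 = $12,336.96.

Loan B by $12,337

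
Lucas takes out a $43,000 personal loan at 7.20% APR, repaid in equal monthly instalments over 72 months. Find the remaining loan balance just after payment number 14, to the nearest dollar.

With monthly rate i = 7.2%/12 = 0.0060000, the balance after k of n payments is P · [(1+i)^n − (1+i)^k] / [(1+i)^n − 1].
(1+0.0060000)^72 = 1.53834807 and (1+0.0060000)^14 = 1.08735594, so the balance is 43,000 × (1.53834807 − 1.08735594) / (1.53834807 − 1) = $36,022.53.

$36,023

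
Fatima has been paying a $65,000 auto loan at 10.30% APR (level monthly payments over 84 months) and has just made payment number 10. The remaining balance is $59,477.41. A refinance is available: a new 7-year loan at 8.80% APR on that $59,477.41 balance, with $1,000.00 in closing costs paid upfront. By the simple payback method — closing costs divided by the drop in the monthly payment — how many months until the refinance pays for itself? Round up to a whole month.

8 months

Current payment = 65,000 × 10.3%/12 / (1 − (1+0.0085833)^−84) = $1,089.18.
Refinanced payment = 59,477.41 × 0.0073333 / (1 − (1+0.0073333)^−84) = $950.91.
Monthly savings = $1,089.18 − $950.91 = $138.27.
Break-even = $1,000.00 / $138.27 = 7.23 → 8 months.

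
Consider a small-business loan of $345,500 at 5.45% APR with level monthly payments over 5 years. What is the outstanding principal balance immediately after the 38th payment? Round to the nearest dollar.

With monthly rate i = 5.45%/12 = 0.0045417, the balance after k of n payments is P · [(1+i)^n − (1+i)^k] / [(1+i)^n − 1].
(1+0.0045417)^60 = 1.31243352 and (1+0.0045417)^38 = 1.18790661, so the balance is 345,500 × (1.31243352 − 1.18790661) / (1.31243352 − 1) = $137,706.25.

$137,706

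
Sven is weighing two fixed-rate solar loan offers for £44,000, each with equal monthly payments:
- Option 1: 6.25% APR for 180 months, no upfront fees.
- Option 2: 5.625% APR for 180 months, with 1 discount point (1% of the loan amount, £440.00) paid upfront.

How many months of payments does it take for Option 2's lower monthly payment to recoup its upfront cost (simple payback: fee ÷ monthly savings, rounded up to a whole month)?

Option 1: at 6.25% the monthly rate is 0.0052083, so the payment is 44,000 × 0.0052083 / (1 − 1.0052083^−180) = £377.27.
Option 2: monthly rate = 5.625%/12 = 0.0046875; payment = 44,000 × 0.0046875 / (1 − (1+0.0046875)^−180) = £362.44.
Monthly savings = £377.27 − £362.44 = £14.83.
Break-even = £440.00 / £14.83 = 29.67 → 30 months.

30 months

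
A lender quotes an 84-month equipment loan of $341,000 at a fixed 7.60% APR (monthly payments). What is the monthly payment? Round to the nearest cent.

$5,247.20

At 7.60% the monthly rate is 0.0063333, so the payment is 341,000 × 0.0063333 / (1 − 1.0063333^−84) = $5,247.20.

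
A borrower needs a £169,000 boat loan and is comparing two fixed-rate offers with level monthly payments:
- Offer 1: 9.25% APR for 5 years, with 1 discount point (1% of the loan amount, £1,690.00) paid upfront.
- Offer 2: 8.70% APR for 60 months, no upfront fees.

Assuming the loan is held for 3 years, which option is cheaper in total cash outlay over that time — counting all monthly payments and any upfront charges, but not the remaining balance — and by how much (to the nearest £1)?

Offer 2 by £3,313

Offer 1: monthly rate = 9.25%/12 = 0.0077083; payment = 169,000 × 0.0077083 / (1 − (1+0.0077083)^−60) = £3,528.70.
Offer 2: at 8.70% the monthly rate is 0.0072500, so the payment is 169,000 × 0.0072500 / (1 − 1.0072500^−60) = £3,483.61.
Over 36 months: Offer 1 costs 36 × £3,528.70 + £1,690.00 = £128,723.20; Offer 2 costs 36 × £3,483.61 = £125,409.96.
Offer 2 is cheaper by £128,723.20 − £125,409.96 = £3,313.24.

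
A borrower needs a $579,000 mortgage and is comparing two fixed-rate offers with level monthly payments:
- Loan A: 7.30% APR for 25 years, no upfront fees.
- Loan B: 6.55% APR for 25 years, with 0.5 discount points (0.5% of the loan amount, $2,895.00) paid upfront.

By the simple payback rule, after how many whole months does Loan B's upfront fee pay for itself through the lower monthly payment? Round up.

11 months

Loan A: at 7.30% the monthly rate is 0.0060833, so the payment is 579,000 × 0.0060833 / (1 − 1.0060833^−300) = $4,203.72.
Loan B: monthly rate = 6.55%/12 = 0.0054583; payment = 579,000 × 0.0054583 / (1 − (1+0.0054583)^−300) = $3,927.56.
Monthly savings = $4,203.72 − $3,927.56 = $276.16.
Break-even = $2,895.00 / $276.16 = 10.48 → 11 months.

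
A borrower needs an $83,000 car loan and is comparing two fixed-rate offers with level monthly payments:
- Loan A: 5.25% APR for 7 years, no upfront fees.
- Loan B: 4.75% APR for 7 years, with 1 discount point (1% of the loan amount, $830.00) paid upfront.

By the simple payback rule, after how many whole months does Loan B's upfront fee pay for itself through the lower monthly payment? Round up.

Loan A: monthly rate = 5.25%/12 = 0.0043750; payment = 83,000 × 0.0043750 / (1 − (1+0.0043750)^−84) = $1,182.89.
Loan B: at 4.75% the monthly rate is 0.0039583, so the payment is 83,000 × 0.0039583 / (1 − 1.0039583^−84) = $1,163.39.
Monthly savings = $1,182.89 − $1,163.39 = $19.50.
Break-even = $830.00 / $19.50 = 42.56 → 43 months.

43 months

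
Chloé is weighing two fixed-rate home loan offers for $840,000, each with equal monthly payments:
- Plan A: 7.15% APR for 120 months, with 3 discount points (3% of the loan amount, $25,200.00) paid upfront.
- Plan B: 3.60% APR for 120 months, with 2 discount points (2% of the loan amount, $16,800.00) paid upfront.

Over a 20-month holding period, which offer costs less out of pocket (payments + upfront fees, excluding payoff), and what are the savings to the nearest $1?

Plan A: monthly rate = 7.15%/12 = 0.0059583; payment = 840,000 × 0.0059583 / (1 − (1+0.0059583)^−120) = $9,818.17.
Plan B: at 3.60% the monthly rate is 0.0030000, so the payment is 840,000 × 0.0030000 / (1 − 1.0030000^−120) = $8,345.82.
Over 20 months: Plan A costs 20 × $9,818.17 + $25,200.00 = $221,563.40; Plan B costs 20 × $8,345.82 + $16,800.00 = $183,716.40.
Plan B is cheaper by $221,563.40 − $183,716.40 = $37,847.00.

Plan B by $37,847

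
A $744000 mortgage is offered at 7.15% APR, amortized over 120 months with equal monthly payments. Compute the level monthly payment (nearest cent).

At 7.15% the monthly rate is 0.0059583, so the payment is 744,000 × 0.0059583 / (1 − 1.0059583^−120) = $8,696.10.

$8,696.10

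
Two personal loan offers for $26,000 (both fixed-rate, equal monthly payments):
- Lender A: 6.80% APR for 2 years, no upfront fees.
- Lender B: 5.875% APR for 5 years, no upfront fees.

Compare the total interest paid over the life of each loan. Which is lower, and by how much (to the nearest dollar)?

Lender A: at 6.80% the monthly rate is 0.0056667, so the payment is 26,000 × 0.0056667 / (1 − 1.0056667^−24) = $1,161.73.
Total interest on Lender A = 24 × $1,161.73 − $26,000 = $1,881.52.
Lender B: at 5.875% the monthly rate is 0.0048958, so the payment is 26,000 × 0.0048958 / (1 − 1.0048958^−60) = $501.14.
Total interest on Lender B = 60 × $501.14 − $26,000 = $4,068.40.
Lender A is lower by $2,186.88.

Lender A by $2,187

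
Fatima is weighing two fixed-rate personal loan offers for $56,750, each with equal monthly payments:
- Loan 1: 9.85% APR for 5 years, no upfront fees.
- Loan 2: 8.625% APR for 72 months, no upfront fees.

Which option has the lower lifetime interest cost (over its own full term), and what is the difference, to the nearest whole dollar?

Loan 1: at 9.85% the monthly rate is 0.0082083, so the payment is 56,750 × 0.0082083 / (1 − 1.0082083^−60) = $1,201.59.
Total interest on Loan 1 = 60 × $1,201.59 − $56,750 = $15,345.40.
Loan 2: monthly rate = 8.625%/12 = 0.0071875; payment = 56,750 × 0.0071875 / (1 − (1+0.0071875)^−72) = $1,012.42.
Total interest on Loan 2 = 72 × $1,012.42 − $56,750 = $16,144.24.
Loan 1 is lower by $798.84.

Loan 1 by $799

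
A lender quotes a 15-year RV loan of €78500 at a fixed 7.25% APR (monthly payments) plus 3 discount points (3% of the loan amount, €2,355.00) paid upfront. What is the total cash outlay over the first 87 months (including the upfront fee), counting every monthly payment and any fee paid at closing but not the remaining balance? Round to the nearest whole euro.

Monthly rate = 7.25%/12 = 0.0060417; payment = 78,500 × 0.0060417 / (1 − (1+0.0060417)^−180) = €716.60.
Total outlay = 87 × €716.60 + €2,355.00 = €64,699.20.

€64,699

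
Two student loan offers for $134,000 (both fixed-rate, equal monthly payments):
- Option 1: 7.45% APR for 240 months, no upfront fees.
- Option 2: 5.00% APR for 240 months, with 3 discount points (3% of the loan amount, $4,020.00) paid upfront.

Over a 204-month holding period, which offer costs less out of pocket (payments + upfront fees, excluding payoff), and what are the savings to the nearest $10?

Option 2 by $34,960

Option 1: monthly rate = 7.45%/12 = 0.0062083; payment = 134,000 × 0.0062083 / (1 − (1+0.0062083)^−240) = $1,075.40.
Option 2: at 5.00% the monthly rate is 0.0041667, so the payment is 134,000 × 0.0041667 / (1 − 1.0041667^−240) = $884.34.
Over 204 months: Option 1 costs 204 × $1,075.40 = $219,381.60; Option 2 costs 204 × $884.34 + $4,020.00 = $184,425.36.
Option 2 is cheaper by $219,381.60 − $184,425.36 = $34,956.24.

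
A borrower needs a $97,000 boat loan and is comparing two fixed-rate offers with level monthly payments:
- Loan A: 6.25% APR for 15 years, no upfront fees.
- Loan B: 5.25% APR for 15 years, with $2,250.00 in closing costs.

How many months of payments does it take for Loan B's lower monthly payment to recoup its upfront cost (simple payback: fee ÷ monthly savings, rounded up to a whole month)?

44 months

Loan A: at 6.25% the monthly rate is 0.0052083, so the payment is 97,000 × 0.0052083 / (1 − 1.0052083^−180) = $831.70.
Loan B: at 5.25% the monthly rate is 0.0043750, so the payment is 97,000 × 0.0043750 / (1 − 1.0043750^−180) = $779.76.
Monthly savings = $831.70 − $779.76 = $51.94.
Break-even = $2,250.00 / $51.94 = 43.32 → 44 months.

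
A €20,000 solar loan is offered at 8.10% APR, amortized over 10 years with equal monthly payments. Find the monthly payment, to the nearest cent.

Monthly rate = 8.1%/12 = 0.0067500; payment = 20,000 × 0.0067500 / (1 − (1+0.0067500)^−120) = €243.71.

€243.71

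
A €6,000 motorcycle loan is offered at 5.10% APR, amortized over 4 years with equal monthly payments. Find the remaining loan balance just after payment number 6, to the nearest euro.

€5,315

With monthly rate i = 5.1%/12 = 0.0042500, the balance after k of n payments is P · [(1+i)^n − (1+i)^k] / [(1+i)^n − 1].
(1+0.0042500)^48 = 1.22576817 and (1+0.0042500)^6 = 1.02577248, so the balance is 6,000 × (1.22576817 − 1.02577248) / (1.22576817 − 1) = €5,315.07.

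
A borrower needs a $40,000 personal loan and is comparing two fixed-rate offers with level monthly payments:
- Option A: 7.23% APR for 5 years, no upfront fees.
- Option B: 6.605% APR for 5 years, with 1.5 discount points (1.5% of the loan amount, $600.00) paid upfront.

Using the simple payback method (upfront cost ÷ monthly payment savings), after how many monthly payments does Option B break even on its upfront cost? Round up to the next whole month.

Option A: monthly rate = 7.23%/12 = 0.0060250; payment = 40,000 × 0.0060250 / (1 − (1+0.0060250)^−60) = $796.40.
Option B: monthly rate = 6.605%/12 = 0.0055042; payment = 40,000 × 0.0055042 / (1 − (1+0.0055042)^−60) = $784.61.
Monthly savings = $796.40 − $784.61 = $11.79.
Break-even = $600.00 / $11.79 = 50.89 → 51 months.

51 months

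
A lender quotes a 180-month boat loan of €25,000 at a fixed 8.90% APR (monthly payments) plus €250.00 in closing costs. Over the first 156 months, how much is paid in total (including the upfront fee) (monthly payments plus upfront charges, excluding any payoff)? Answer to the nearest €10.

€39,570

Monthly rate = 8.9%/12 = 0.0074167; payment = 25,000 × 0.0074167 / (1 − (1+0.0074167)^−180) = €252.08.
Total outlay = 156 × €252.08 + €250.00 = €39,574.48.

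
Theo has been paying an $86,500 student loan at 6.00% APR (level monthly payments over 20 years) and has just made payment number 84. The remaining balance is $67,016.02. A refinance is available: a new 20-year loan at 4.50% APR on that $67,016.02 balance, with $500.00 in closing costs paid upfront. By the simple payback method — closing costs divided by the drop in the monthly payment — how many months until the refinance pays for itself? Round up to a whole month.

Current payment = 86,500 × 6%/12 / (1 − (1+0.0050000)^−240) = $619.71.
Refinanced payment = 67,016.02 × 0.0037500 / (1 − (1+0.0037500)^−240) = $423.98.
Monthly savings = $619.71 − $423.98 = $195.73.
Break-even = $500.00 / $195.73 = 2.55 → 3 months.

3 months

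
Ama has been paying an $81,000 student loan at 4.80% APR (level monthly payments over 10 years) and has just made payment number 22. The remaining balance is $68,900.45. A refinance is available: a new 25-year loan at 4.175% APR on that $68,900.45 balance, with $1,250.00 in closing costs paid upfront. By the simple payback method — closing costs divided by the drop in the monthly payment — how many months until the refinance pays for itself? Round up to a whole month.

3 months

Current payment = 81,000 × 4.8%/12 / (1 − (1+0.0040000)^−120) = $851.23.
Refinanced payment = 68,900.45 × 0.0034792 / (1 − (1+0.0034792)^−300) = $370.37.
Monthly savings = $851.23 − $370.37 = $480.86.
Break-even = $1,250.00 / $480.86 = 2.60 → 3 months.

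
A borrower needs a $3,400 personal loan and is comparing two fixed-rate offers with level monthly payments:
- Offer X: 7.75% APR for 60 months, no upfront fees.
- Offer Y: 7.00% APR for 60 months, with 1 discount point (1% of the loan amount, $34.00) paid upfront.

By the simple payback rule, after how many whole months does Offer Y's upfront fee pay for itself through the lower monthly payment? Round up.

29 months

Offer X: monthly rate = 7.75%/12 = 0.0064583; payment = 3,400 × 0.0064583 / (1 − (1+0.0064583)^−60) = $68.53.
Offer Y: at 7.00% the monthly rate is 0.0058333, so the payment is 3,400 × 0.0058333 / (1 − 1.0058333^−60) = $67.32.
Monthly savings = $68.53 − $67.32 = $1.21.
Break-even = $34.00 / $1.21 = 28.10 → 29 months.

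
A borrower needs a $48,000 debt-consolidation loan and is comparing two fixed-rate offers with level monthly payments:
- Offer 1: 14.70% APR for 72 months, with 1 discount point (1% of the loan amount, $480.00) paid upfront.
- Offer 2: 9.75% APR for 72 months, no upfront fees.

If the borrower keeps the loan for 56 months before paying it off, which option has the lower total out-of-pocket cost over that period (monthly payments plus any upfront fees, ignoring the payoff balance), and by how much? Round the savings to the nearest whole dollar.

Offer 2 by $7,422

Offer 1: at 14.70% the monthly rate is 0.0122500, so the payment is 48,000 × 0.0122500 / (1 − 1.0122500^−72) = $1,007.16.
Offer 2: at 9.75% the monthly rate is 0.0081250, so the payment is 48,000 × 0.0081250 / (1 − 1.0081250^−72) = $883.20.
Over 56 months: Offer 1 costs 56 × $1,007.16 + $480.00 = $56,880.96; Offer 2 costs 56 × $883.20 = $49,459.20.
Offer 2 is cheaper by $56,880.96 − $49,459.20 = $7,421.76.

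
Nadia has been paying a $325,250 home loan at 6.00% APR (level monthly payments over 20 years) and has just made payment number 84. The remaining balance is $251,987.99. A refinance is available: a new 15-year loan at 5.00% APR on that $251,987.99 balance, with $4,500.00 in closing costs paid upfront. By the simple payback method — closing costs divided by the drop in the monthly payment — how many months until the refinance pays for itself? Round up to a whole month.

Current payment = 325,250 × 6%/12 / (1 − (1+0.0050000)^−240) = $2,330.19.
Refinanced payment = 251,987.99 × 0.0041667 / (1 − (1+0.0041667)^−180) = $1,992.70.
Monthly savings = $2,330.19 − $1,992.70 = $337.49.
Break-even = $4,500.00 / $337.49 = 13.33 → 14 months.

14 months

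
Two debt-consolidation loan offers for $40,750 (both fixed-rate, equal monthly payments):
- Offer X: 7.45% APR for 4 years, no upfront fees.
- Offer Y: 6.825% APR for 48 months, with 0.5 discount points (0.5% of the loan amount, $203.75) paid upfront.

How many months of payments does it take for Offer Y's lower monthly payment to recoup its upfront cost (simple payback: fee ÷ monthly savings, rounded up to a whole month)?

Offer X: monthly rate = 7.45%/12 = 0.0062083; payment = 40,750 × 0.0062083 / (1 − (1+0.0062083)^−48) = $984.34.
Offer Y: monthly rate = 6.825%/12 = 0.0056875; payment = 40,750 × 0.0056875 / (1 − (1+0.0056875)^−48) = $972.50.
Monthly savings = $984.34 − $972.50 = $11.84.
Break-even = $203.75 / $11.84 = 17.21 → 18 months.

18 months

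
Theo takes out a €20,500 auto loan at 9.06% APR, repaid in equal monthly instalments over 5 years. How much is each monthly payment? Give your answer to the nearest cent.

€426.14

Monthly rate = 9.06%/12 = 0.0075500; payment = 20,500 × 0.0075500 / (1 − (1+0.0075500)^−60) = €426.14.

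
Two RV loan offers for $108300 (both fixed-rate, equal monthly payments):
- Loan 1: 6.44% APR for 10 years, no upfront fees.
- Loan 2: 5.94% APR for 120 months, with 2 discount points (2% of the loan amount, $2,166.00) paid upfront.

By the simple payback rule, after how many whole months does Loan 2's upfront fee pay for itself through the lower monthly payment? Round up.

80 months

Loan 1: at 6.44% the monthly rate is 0.0053667, so the payment is 108,300 × 0.0053667 / (1 − 1.0053667^−120) = $1,226.42.
Loan 2: at 5.94% the monthly rate is 0.0049500, so the payment is 108,300 × 0.0049500 / (1 − 1.0049500^−120) = $1,199.09.
Monthly savings = $1,226.42 − $1,199.09 = $27.33.
Break-even = $2,166.00 / $27.33 = 79.25 → 80 months.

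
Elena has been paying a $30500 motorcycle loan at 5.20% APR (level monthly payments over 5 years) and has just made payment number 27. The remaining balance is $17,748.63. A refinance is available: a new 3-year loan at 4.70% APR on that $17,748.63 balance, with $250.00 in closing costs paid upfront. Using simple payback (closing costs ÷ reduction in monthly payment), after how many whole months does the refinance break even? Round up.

Current payment = 30,500 × 5.2%/12 / (1 − (1+0.0043333)^−60) = $578.37.
Refinanced payment = 17,748.63 × 0.0039167 / (1 − (1+0.0039167)^−36) = $529.56.
Monthly savings = $578.37 − $529.56 = $48.81.
Break-even = $250.00 / $48.81 = 5.12 → 6 months.

6 months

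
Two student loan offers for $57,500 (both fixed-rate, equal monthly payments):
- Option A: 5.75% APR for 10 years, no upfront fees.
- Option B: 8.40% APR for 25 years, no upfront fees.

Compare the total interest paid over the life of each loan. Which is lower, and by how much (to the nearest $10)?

Option A: at 5.75% the monthly rate is 0.0047917, so the payment is 57,500 × 0.0047917 / (1 − 1.0047917^−120) = $631.17.
Total interest on Option A = 120 × $631.17 − $57,500 = $18,240.40.
Option B: at 8.40% the monthly rate is 0.0070000, so the payment is 57,500 × 0.0070000 / (1 − 1.0070000^−300) = $459.14.
Total interest on Option B = 300 × $459.14 − $57,500 = $80,242.00.
Option A is lower by $62,001.60.

Option A by $62,000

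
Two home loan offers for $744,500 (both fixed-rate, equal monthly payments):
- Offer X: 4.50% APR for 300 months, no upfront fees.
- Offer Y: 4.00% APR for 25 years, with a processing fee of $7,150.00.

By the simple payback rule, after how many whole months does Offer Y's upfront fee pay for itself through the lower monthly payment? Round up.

35 months

Offer X: at 4.50% the monthly rate is 0.0037500, so the payment is 744,500 × 0.0037500 / (1 − 1.0037500^−300) = $4,138.17.
Offer Y: monthly rate = 4%/12 = 0.0033333; payment = 744,500 × 0.0033333 / (1 − (1+0.0033333)^−300) = $3,929.75.
Monthly savings = $4,138.17 − $3,929.75 = $208.42.
Break-even = $7,150.00 / $208.42 = 34.31 → 35 months.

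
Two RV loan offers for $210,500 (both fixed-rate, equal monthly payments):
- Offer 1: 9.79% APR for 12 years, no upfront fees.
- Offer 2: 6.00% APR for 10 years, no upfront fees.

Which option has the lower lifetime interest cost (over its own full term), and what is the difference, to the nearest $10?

Offer 1: monthly rate = 9.79%/12 = 0.0081583; payment = 210,500 × 0.0081583 / (1 − (1+0.0081583)^−144) = $2,490.17.
Total interest on Offer 1 = 144 × $2,490.17 − $210,500 = $148,084.48.
Offer 2: at 6.00% the monthly rate is 0.0050000, so the payment is 210,500 × 0.0050000 / (1 − 1.0050000^−120) = $2,336.98.
Total interest on Offer 2 = 120 × $2,336.98 − $210,500 = $69,937.60.
Offer 2 is lower by $78,146.88.

Offer 2 by $78,150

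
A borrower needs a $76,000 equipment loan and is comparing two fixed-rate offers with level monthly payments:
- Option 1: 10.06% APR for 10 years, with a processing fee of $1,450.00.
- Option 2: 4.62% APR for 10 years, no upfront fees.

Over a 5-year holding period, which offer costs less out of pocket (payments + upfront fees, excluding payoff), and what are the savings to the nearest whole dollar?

Option 2 by $14,339

Option 1: monthly rate = 10.06%/12 = 0.0083833; payment = 76,000 × 0.0083833 / (1 − (1+0.0083833)^−120) = $1,006.87.
Option 2: monthly rate = 4.62%/12 = 0.0038500; payment = 76,000 × 0.0038500 / (1 − (1+0.0038500)^−120) = $792.06.
Over 60 months: Option 1 costs 60 × $1,006.87 + $1,450.00 = $61,862.20; Option 2 costs 60 × $792.06 = $47,523.60.
Option 2 is cheaper by $61,862.20 − $47,523.60 = $14,338.60.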